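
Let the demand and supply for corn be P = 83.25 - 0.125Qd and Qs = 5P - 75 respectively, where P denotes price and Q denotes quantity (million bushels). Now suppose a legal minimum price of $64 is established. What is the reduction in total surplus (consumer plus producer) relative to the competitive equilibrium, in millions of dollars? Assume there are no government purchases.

Rearranging demand gives Qd = 666 - 8P. Equilibrium: 666 - 8P = 5P - 75, so 741 = 13P and P* = 57, Q* = 210.
Since 64 > 57, the floor is binding.
At P = 64: Qd = 666 - 8·64 = 154 and Qs = 5·64 - 75 = 245.
Quantity traded falls to 154. At Q = 154 the demand price is (666 - 154)/8 = 64 and the supply price is (75 + 154)/5 = 45.8.
Deadweight loss = ½ · (64 - 45.8) · (210 - 154) = ½ · 18.2 · 56 = 509.6.

509.6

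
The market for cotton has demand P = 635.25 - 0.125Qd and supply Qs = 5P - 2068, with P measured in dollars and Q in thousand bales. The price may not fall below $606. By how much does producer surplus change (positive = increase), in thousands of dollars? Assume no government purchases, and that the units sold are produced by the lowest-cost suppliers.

-6966.4

Rearranging demand gives Qd = 5082 - 8P. Setting quantity demanded equal to quantity supplied, 5082 - 8P = 5P - 2068, gives P* = 550 and Q* = 682.
Since 606 > 550, the floor is binding.
At P = 606: Qd = 5082 - 8·606 = 234 and Qs = 5·606 - 2068 = 962.
Producer surplus without the control is ½ · (550 - 413.6) · 682 = 46512.4.
With the floor, 234 units are sold at 606. The supply price at Q = 234 is 460.4, so PS = ½ · [(606 - 413.6) + (606 - 460.4)] · 234 = 39546.
Change in producer surplus = 39546 - 46512.4 = -6966.4.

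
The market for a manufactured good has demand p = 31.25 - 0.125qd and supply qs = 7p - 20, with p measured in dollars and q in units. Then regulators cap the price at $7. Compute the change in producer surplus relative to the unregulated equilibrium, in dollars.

-742.5

Rearranging demand gives qd = 250 - 8p. Without the control the market clears where 250 - 8p = 7p - 20, i.e. p* = 18 and q* = 106.
Because the ceiling (7) lies below the market-clearing price, it is binding.
At p = 7: qd = 250 - 8·7 = 194 and qs = 7·7 - 20 = 29.
Producer surplus without the control is ½ · (18 - 20/7) · 106 = 5618/7.
With the ceiling, producers sell 29 units at 7, so PS = ½ · (7 - 20/7) · 29 = 841/14.
Change in producer surplus = 841/14 - 5618/7 = -742.5.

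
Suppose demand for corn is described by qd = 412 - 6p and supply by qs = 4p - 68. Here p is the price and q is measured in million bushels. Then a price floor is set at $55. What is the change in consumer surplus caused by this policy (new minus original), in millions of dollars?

-721

Setting quantity demanded equal to quantity supplied, 412 - 6p = 4p - 68, gives p* = 48 and q* = 124.
The floor of 55 is above the equilibrium price 48, so it binds.
At p = 55: qd = 412 - 6·55 = 82 and qs = 4·55 - 68 = 152.
Consumer surplus without the control is ½ · (206/3 - 48) · 124 = 3844/3.
With the floor, consumers buy 82 units at 55, so CS = ½ · (206/3 - 55) · 82 = 1681/3.
Change in consumer surplus = 1681/3 - 3844/3 = -721.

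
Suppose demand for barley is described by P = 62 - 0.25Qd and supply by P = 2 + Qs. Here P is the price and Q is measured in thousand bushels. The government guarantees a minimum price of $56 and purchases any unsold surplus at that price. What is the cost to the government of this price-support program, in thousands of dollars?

Rearranging demand gives Qd = 248 - 4P; rearranging supply gives Qs = P - 2. Equilibrium: 248 - 4P = P - 2, so 250 = 5P and P* = 50, Q* = 48.
The floor of 56 is above the equilibrium price 50, so it binds.
At P = 56: Qd = 248 - 4·56 = 24 and Qs = 56 - 2 = 54.
Surplus = Qs - Qd = 30.
Government expenditure = surplus × support price = 30 × 56 = 1680.

1680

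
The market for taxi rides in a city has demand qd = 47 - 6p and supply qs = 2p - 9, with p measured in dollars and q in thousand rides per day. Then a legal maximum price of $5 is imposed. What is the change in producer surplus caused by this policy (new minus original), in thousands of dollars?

-6

Without the control the market clears where 47 - 6p = 2p - 9, i.e. p* = 7 and q* = 5.
The ceiling of 5 is below the equilibrium price 7, so it binds.
At p = 5: qd = 47 - 6·5 = 17 and qs = 2·5 - 9 = 1.
Producer surplus without the control is ½ · (7 - 4.5) · 5 = 6.25.
With the ceiling, producers sell 1 units at 5, so PS = ½ · (5 - 4.5) · 1 = 0.25.
Change in producer surplus = 0.25 - 6.25 = -6.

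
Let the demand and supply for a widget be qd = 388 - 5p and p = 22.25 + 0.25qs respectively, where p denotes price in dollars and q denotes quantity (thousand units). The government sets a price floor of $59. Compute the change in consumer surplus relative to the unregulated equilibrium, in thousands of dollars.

Rearranging supply gives qs = 4p - 89. Equilibrium: 388 - 5p = 4p - 89, so 477 = 9p and p* = 53, q* = 123.
The floor of 59 is above the equilibrium price 53, so it binds.
At p = 59: qd = 388 - 5·59 = 93 and qs = 4·59 - 89 = 147.
Consumer surplus without the control is ½ · (77.6 - 53) · 123 = 1512.9.
With the floor, consumers buy 93 units at 59, so CS = ½ · (77.6 - 59) · 93 = 864.9.
Change in consumer surplus = 864.9 - 1512.9 = -648.

-648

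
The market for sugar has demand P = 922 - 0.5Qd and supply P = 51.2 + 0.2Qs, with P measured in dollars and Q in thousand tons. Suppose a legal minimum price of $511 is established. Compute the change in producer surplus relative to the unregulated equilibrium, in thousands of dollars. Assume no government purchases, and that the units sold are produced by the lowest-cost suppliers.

155633.6

Rearranging demand gives Qd = 1844 - 2P; rearranging supply gives Qs = 5P - 256. Without the control the market clears where 1844 - 2P = 5P - 256, i.e. P* = 300 and Q* = 1244.
The floor of 511 is above the equilibrium price 300, so it binds.
At P = 511: Qd = 1844 - 2·511 = 822 and Qs = 5·511 - 256 = 2299.
Producer surplus without the control is ½ · (300 - 51.2) · 1244 = 154753.6.
With the floor, 822 units are sold at 511. The supply price at Q = 822 is 215.6, so PS = ½ · [(511 - 51.2) + (511 - 215.6)] · 822 = 310387.2.
Change in producer surplus = 310387.2 - 154753.6 = 155633.6.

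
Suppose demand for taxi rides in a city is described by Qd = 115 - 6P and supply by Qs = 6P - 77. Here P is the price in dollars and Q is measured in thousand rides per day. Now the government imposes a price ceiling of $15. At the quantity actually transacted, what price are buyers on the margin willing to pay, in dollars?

17

Setting quantity demanded equal to quantity supplied, 115 - 6P = 6P - 77, gives P* = 16 and Q* = 19.
Because the ceiling (15) lies below the market-clearing price, it is binding.
At P = 15: Qd = 115 - 6·15 = 25 and Qs = 6·15 - 77 = 13.
Only 13 units reach the market. On the demand curve, the marginal buyer's willingness to pay at Q = 13 is (115 - 13)/6 = 17.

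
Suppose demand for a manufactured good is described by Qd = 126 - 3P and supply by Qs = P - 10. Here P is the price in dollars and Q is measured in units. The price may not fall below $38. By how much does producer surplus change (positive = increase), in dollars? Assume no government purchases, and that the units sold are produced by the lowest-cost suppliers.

Equilibrium: 126 - 3P = P - 10, so 136 = 4P and P* = 34, Q* = 24.
Because the floor (38) lies above the market-clearing price, it is binding.
At P = 38: Qd = 126 - 3·38 = 12 and Qs = 38 - 10 = 28.
Producer surplus without the control is ½ · (34 - 10) · 24 = 288.
With the floor, 12 units are sold at 38. The supply price at Q = 12 is 22, so PS = ½ · [(38 - 10) + (38 - 22)] · 12 = 264.
Change in producer surplus = 264 - 288 = -24.

-24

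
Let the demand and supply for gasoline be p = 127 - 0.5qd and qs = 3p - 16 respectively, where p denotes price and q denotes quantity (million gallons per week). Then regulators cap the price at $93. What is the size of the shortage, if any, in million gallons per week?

Rearranging demand gives qd = 254 - 2p. Setting quantity demanded equal to quantity supplied, 254 - 2p = 3p - 16, gives p* = 54 and q* = 146.
Since 93 is above p* = 54, the ceiling does not bind and the free-market outcome prevails.
Since the control does not bind, there is no shortage.

0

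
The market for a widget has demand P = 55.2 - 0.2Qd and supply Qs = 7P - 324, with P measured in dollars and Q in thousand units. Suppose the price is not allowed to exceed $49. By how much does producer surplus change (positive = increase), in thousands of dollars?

Rearranging demand gives Qd = 276 - 5P. Equilibrium: 276 - 5P = 7P - 324, so 600 = 12P and P* = 50, Q* = 26.
The ceiling of 49 is below the equilibrium price 50, so it binds.
At P = 49: Qd = 276 - 5·49 = 31 and Qs = 7·49 - 324 = 19.
Producer surplus without the control is ½ · (50 - 324/7) · 26 = 338/7.
With the ceiling, producers sell 19 units at 49, so PS = ½ · (49 - 324/7) · 19 = 361/14.
Change in producer surplus = 361/14 - 338/7 = -22.5.

-22.5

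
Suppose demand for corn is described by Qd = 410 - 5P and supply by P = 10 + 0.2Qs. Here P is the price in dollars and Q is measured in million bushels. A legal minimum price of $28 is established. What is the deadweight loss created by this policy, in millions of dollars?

0

Rearranging supply gives Qs = 5P - 50. In a free market, 410 - 5P = 5P - 50 gives the equilibrium P* = 46, Q* = 180.
Since 28 is below P* = 46, the floor does not bind and the free-market outcome prevails.
Since the control does not bind, no trades are prevented and deadweight loss is zero.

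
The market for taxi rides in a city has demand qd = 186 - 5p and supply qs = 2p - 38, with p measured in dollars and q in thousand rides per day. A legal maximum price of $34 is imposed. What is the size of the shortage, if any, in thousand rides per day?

Equilibrium: 186 - 5p = 2p - 38, so 224 = 7p and p* = 32, q* = 26.
Since 34 is above p* = 32, the ceiling does not bind and the free-market outcome prevails.
Since the control does not bind, there is no shortage.

0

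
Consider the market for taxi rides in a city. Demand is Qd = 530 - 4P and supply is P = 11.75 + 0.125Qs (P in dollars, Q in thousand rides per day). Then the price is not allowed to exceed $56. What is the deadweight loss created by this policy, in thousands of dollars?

0

Rearranging supply gives Qs = 8P - 94. Equilibrium: 530 - 4P = 8P - 94, so 624 = 12P and P* = 52, Q* = 322.
The ceiling of 56 is above the equilibrium price 52, so it is not binding; the market clears at P* = 52, Q* = 322.
Since the control does not bind, no trades are prevented and deadweight loss is zero.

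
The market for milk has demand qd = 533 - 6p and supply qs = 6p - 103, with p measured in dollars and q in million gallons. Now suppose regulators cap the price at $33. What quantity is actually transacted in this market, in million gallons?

Setting quantity demanded equal to quantity supplied, 533 - 6p = 6p - 103, gives p* = 53 and q* = 215.
The ceiling of 33 is below the equilibrium price 53, so it binds.
At p = 33: qd = 533 - 6·33 = 335 and qs = 6·33 - 103 = 95.
The quantity actually transacted is the short side, supply: 95.

95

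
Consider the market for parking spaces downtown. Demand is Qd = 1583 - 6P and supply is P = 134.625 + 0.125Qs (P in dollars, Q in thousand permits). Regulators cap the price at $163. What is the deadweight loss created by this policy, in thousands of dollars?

Rearranging supply gives Qs = 8P - 1077. Setting quantity demanded equal to quantity supplied, 1583 - 6P = 8P - 1077, gives P* = 190 and Q* = 443.
Since 163 < 190, the ceiling is binding.
At P = 163: Qd = 1583 - 6·163 = 605 and Qs = 8·163 - 1077 = 227.
Quantity traded falls to 227. At Q = 227 the demand price is (1583 - 227)/6 = 226 and the supply price is (1077 + 227)/8 = 163.
Deadweight loss = ½ · (226 - 163) · (443 - 227) = ½ · 63 · 216 = 6804.

6804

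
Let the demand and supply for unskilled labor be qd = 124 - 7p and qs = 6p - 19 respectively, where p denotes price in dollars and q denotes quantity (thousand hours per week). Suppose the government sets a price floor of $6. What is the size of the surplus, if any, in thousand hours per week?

In a free market, 124 - 7p = 6p - 19 gives the equilibrium p* = 11, q* = 47.
The floor of 6 is below the equilibrium price 11, so it is not binding; the market clears at p* = 11, q* = 47.
Since the control does not bind, there is no surplus.

0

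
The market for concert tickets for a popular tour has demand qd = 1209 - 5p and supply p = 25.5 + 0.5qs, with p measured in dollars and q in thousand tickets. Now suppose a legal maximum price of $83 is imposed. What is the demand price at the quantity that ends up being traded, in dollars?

Rearranging supply gives qs = 2p - 51. Equilibrium: 1209 - 5p = 2p - 51, so 1260 = 7p and p* = 180, q* = 309.
Because the ceiling (83) lies below the market-clearing price, it is binding.
At p = 83: qd = 1209 - 5·83 = 794 and qs = 2·83 - 51 = 115.
Only 115 units reach the market. On the demand curve, the marginal buyer's willingness to pay at q = 115 is (1209 - 115)/5 = 218.8.

218.8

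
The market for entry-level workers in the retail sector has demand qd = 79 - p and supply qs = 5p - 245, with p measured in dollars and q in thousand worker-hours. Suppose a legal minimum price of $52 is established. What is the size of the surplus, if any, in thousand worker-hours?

0

Without the control the market clears where 79 - p = 5p - 245, i.e. p* = 54 and q* = 25.
Since 52 is below p* = 54, the floor does not bind and the free-market outcome prevails.
Since the control does not bind, there is no surplus.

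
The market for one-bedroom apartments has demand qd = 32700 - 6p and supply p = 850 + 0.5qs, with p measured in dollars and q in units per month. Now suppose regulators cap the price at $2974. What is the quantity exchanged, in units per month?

Rearranging supply gives qs = 2p - 1700. Without the control the market clears where 32700 - 6p = 2p - 1700, i.e. p* = 4300 and q* = 6900.
Since 2974 < 4300, the ceiling is binding.
At p = 2974: qd = 32700 - 6·2974 = 14856 and qs = 2·2974 - 1700 = 4248.
The quantity actually transacted is the short side, supply: 4248.

4248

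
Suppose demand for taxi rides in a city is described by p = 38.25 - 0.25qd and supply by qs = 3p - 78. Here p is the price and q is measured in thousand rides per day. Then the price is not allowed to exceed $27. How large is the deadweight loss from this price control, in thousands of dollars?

Rearranging demand gives qd = 153 - 4p. In a free market, 153 - 4p = 3p - 78 gives the equilibrium p* = 33, q* = 21.
The ceiling of 27 is below the equilibrium price 33, so it binds.
At p = 27: qd = 153 - 4·27 = 45 and qs = 3·27 - 78 = 3.
Quantity traded falls to 3. At q = 3 the demand price is (153 - 3)/4 = 37.5 and the supply price is (78 + 3)/3 = 27.
Deadweight loss = ½ · (37.5 - 27) · (21 - 3) = ½ · 10.5 · 18 = 94.5.

94.5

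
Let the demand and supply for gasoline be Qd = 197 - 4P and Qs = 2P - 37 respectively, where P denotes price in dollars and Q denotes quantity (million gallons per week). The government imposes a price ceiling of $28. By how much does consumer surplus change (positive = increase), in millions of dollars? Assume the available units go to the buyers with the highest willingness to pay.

148.5

Setting quantity demanded equal to quantity supplied, 197 - 4P = 2P - 37, gives P* = 39 and Q* = 41.
Because the ceiling (28) lies below the market-clearing price, it is binding.
At P = 28: Qd = 197 - 4·28 = 85 and Qs = 2·28 - 37 = 19.
Consumer surplus without the control is ½ · (49.25 - 39) · 41 = 210.125.
With the ceiling, 19 units are sold at 28 (assume they go to the highest-value buyers). The demand price at Q = 19 is 44.5, so CS = ½ · [(49.25 - 28) + (44.5 - 28)] · 19 = 358.625.
Change in consumer surplus = 358.625 - 210.125 = 148.5.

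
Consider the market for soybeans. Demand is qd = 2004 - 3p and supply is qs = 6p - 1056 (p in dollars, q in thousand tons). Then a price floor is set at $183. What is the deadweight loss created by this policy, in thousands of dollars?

0

Without the control the market clears where 2004 - 3p = 6p - 1056, i.e. p* = 340 and q* = 984.
The floor of 183 is below the equilibrium price 340, so it is not binding; the market clears at p* = 340, q* = 984.
Since the control does not bind, no trades are prevented and deadweight loss is zero.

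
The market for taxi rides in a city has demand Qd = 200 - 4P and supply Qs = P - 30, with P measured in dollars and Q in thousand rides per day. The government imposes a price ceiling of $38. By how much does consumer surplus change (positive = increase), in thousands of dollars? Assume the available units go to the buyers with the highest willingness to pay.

Setting quantity demanded equal to quantity supplied, 200 - 4P = P - 30, gives P* = 46 and Q* = 16.
The ceiling of 38 is below the equilibrium price 46, so it binds.
At P = 38: Qd = 200 - 4·38 = 48 and Qs = 38 - 30 = 8.
Consumer surplus without the control is ½ · (50 - 46) · 16 = 32.
With the ceiling, 8 units are sold at 38 (assume they go to the highest-value buyers). The demand price at Q = 8 is 48, so CS = ½ · [(50 - 38) + (48 - 38)] · 8 = 88.
Change in consumer surplus = 88 - 32 = 56.

56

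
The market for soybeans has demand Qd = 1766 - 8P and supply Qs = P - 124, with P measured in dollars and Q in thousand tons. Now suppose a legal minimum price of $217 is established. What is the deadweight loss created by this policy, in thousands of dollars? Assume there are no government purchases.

In a free market, 1766 - 8P = P - 124 gives the equilibrium P* = 210, Q* = 86.
The floor of 217 is above the equilibrium price 210, so it binds.
At P = 217: Qd = 1766 - 8·217 = 30 and Qs = 217 - 124 = 93.
Quantity traded falls to 30. At Q = 30 the demand price is (1766 - 30)/8 = 217 and the supply price is 124 + 30 = 154.
Deadweight loss = ½ · (217 - 154) · (86 - 30) = ½ · 63 · 56 = 1764.

1764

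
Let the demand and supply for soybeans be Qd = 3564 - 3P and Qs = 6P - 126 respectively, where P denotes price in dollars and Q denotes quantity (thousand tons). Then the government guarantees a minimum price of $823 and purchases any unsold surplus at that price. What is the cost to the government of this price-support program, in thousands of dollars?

3059091

In a free market, 3564 - 3P = 6P - 126 gives the equilibrium P* = 410, Q* = 2334.
The floor of 823 is above the equilibrium price 410, so it binds.
At P = 823: Qd = 3564 - 3·823 = 1095 and Qs = 6·823 - 126 = 4812.
Surplus = Qs - Qd = 3717.
Government expenditure = surplus × support price = 3717 × 823 = 3059091.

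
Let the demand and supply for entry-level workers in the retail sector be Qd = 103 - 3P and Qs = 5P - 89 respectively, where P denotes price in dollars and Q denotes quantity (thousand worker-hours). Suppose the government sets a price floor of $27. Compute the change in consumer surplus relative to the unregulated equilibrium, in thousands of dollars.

-79.5

Equilibrium: 103 - 3P = 5P - 89, so 192 = 8P and P* = 24, Q* = 31.
Because the floor (27) lies above the market-clearing price, it is binding.
At P = 27: Qd = 103 - 3·27 = 22 and Qs = 5·27 - 89 = 46.
Consumer surplus without the control is ½ · (103/3 - 24) · 31 = 961/6.
With the floor, consumers buy 22 units at 27, so CS = ½ · (103/3 - 27) · 22 = 242/3.
Change in consumer surplus = 242/3 - 961/6 = -79.5.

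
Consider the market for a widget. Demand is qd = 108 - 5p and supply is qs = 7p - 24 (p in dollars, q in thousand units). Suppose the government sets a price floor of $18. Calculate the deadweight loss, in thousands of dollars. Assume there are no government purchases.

210

Equilibrium: 108 - 5p = 7p - 24, so 132 = 12p and p* = 11, q* = 53.
The floor of 18 is above the equilibrium price 11, so it binds.
At p = 18: qd = 108 - 5·18 = 18 and qs = 7·18 - 24 = 102.
Quantity traded falls to 18. At q = 18 the demand price is (108 - 18)/5 = 18 and the supply price is (24 + 18)/7 = 6.
Deadweight loss = ½ · (18 - 6) · (53 - 18) = ½ · 12 · 35 = 210.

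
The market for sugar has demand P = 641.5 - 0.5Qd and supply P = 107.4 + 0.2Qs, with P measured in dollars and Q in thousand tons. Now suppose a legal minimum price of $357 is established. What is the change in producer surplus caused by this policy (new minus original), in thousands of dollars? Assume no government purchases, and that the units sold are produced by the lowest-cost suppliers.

51429.4

Rearranging demand gives Qd = 1283 - 2P; rearranging supply gives Qs = 5P - 537. Without the control the market clears where 1283 - 2P = 5P - 537, i.e. P* = 260 and Q* = 763.
The floor of 357 is above the equilibrium price 260, so it binds.
At P = 357: Qd = 1283 - 2·357 = 569 and Qs = 5·357 - 537 = 1248.
Producer surplus without the control is ½ · (260 - 107.4) · 763 = 58216.9.
With the floor, 569 units are sold at 357. The supply price at Q = 569 is 221.2, so PS = ½ · [(357 - 107.4) + (357 - 221.2)] · 569 = 109646.3.
Change in producer surplus = 109646.3 - 58216.9 = 51429.4.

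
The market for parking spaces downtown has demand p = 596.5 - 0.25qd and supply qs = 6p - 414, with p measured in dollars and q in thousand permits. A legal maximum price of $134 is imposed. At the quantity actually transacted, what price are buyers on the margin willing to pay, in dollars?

499

Rearranging demand gives qd = 2386 - 4p. Setting quantity demanded equal to quantity supplied, 2386 - 4p = 6p - 414, gives p* = 280 and q* = 1266.
Since 134 < 280, the ceiling is binding.
At p = 134: qd = 2386 - 4·134 = 1850 and qs = 6·134 - 414 = 390.
Only 390 units reach the market. On the demand curve, the marginal buyer's willingness to pay at q = 390 is (2386 - 390)/4 = 499.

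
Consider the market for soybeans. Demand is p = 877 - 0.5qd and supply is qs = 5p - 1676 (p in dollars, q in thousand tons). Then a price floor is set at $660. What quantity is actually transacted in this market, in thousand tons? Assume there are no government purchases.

434

Rearranging demand gives qd = 1754 - 2p. Setting quantity demanded equal to quantity supplied, 1754 - 2p = 5p - 1676, gives p* = 490 and q* = 774.
Because the floor (660) lies above the market-clearing price, it is binding.
At p = 660: qd = 1754 - 2·660 = 434 and qs = 5·660 - 1676 = 1624.
The quantity actually transacted is the short side, demand: 434.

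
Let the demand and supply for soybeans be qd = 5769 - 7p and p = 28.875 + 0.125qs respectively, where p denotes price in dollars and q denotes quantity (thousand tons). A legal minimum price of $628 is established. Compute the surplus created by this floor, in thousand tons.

Rearranging supply gives qs = 8p - 231. In a free market, 5769 - 7p = 8p - 231 gives the equilibrium p* = 400, q* = 2969.
Because the floor (628) lies above the market-clearing price, it is binding.
At p = 628: qd = 5769 - 7·628 = 1373 and qs = 8·628 - 231 = 4793.
Surplus = qs - qd = 4793 - 1373 = 3420.

3420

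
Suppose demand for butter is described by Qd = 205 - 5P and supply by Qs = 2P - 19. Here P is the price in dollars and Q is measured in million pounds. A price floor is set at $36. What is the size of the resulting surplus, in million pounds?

Setting quantity demanded equal to quantity supplied, 205 - 5P = 2P - 19, gives P* = 32 and Q* = 45.
Since 36 > 32, the floor is binding.
At P = 36: Qd = 205 - 5·36 = 25 and Qs = 2·36 - 19 = 53.
Surplus = Qs - Qd = 53 - 25 = 28.

28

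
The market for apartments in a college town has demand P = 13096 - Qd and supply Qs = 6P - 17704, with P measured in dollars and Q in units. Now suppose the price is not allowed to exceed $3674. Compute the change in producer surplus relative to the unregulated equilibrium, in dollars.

-4732068

Rearranging demand gives Qd = 13096 - P. Setting quantity demanded equal to quantity supplied, 13096 - P = 6P - 17704, gives P* = 4400 and Q* = 8696.
Since 3674 < 4400, the ceiling is binding.
At P = 3674: Qd = 13096 - 3674 = 9422 and Qs = 6·3674 - 17704 = 4340.
Producer surplus without the control is ½ · (4400 - 8852/3) · 8696 = 18905104/3.
With the ceiling, producers sell 4340 units at 3674, so PS = ½ · (3674 - 8852/3) · 4340 = 4708900/3.
Change in producer surplus = 4708900/3 - 18905104/3 = -4732068.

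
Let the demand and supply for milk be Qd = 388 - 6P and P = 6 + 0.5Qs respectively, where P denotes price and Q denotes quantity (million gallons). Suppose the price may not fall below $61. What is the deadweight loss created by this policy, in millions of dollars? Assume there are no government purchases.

Rearranging supply gives Qs = 2P - 12. Setting quantity demanded equal to quantity supplied, 388 - 6P = 2P - 12, gives P* = 50 and Q* = 88.
Because the floor (61) lies above the market-clearing price, it is binding.
At P = 61: Qd = 388 - 6·61 = 22 and Qs = 2·61 - 12 = 110.
Quantity traded falls to 22. At Q = 22 the demand price is (388 - 22)/6 = 61 and the supply price is (12 + 22)/2 = 17.
Deadweight loss = ½ · (61 - 17) · (88 - 22) = ½ · 44 · 66 = 1452.

1452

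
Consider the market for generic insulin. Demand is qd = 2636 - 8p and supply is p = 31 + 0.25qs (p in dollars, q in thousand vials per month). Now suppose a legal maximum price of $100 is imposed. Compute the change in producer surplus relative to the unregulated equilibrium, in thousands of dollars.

Rearranging supply gives qs = 4p - 124. Without the control the market clears where 2636 - 8p = 4p - 124, i.e. p* = 230 and q* = 796.
Since 100 < 230, the ceiling is binding.
At p = 100: qd = 2636 - 8·100 = 1836 and qs = 4·100 - 124 = 276.
Producer surplus without the control is ½ · (230 - 31) · 796 = 79202.
With the ceiling, producers sell 276 units at 100, so PS = ½ · (100 - 31) · 276 = 9522.
Change in producer surplus = 9522 - 79202 = -69680.

-69680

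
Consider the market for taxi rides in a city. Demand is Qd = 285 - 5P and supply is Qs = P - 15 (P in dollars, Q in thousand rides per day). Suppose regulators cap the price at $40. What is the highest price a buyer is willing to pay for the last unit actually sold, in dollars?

52

Without the control the market clears where 285 - 5P = P - 15, i.e. P* = 50 and Q* = 35.
Because the ceiling (40) lies below the market-clearing price, it is binding.
At P = 40: Qd = 285 - 5·40 = 85 and Qs = 40 - 15 = 25.
Only 25 units reach the market. On the demand curve, the marginal buyer's willingness to pay at Q = 25 is (285 - 25)/5 = 52.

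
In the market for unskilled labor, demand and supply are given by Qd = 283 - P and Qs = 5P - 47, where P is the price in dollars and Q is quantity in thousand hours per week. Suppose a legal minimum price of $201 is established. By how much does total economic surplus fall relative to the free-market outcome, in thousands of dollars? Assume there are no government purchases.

12789.6

In a free market, 283 - P = 5P - 47 gives the equilibrium P* = 55, Q* = 228.
Because the floor (201) lies above the market-clearing price, it is binding.
At P = 201: Qd = 283 - 201 = 82 and Qs = 5·201 - 47 = 958.
Quantity traded falls to 82. At Q = 82 the demand price is 283 - 82 = 201 and the supply price is (47 + 82)/5 = 25.8.
Deadweight loss = ½ · (201 - 25.8) · (228 - 82) = ½ · 175.2 · 146 = 12789.6.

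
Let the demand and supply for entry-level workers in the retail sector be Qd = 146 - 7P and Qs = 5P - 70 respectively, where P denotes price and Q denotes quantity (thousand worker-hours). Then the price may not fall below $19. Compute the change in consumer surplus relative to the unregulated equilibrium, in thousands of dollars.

-16.5

Equilibrium: 146 - 7P = 5P - 70, so 216 = 12P and P* = 18, Q* = 20.
The floor of 19 is above the equilibrium price 18, so it binds.
At P = 19: Qd = 146 - 7·19 = 13 and Qs = 5·19 - 70 = 25.
Consumer surplus without the control is ½ · (146/7 - 18) · 20 = 200/7.
With the floor, consumers buy 13 units at 19, so CS = ½ · (146/7 - 19) · 13 = 169/14.
Change in consumer surplus = 169/14 - 200/7 = -16.5.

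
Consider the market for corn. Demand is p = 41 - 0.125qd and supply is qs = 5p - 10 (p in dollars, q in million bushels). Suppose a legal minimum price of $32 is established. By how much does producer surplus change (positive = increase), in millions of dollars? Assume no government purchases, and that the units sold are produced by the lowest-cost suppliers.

201.6

Rearranging demand gives qd = 328 - 8p. Equilibrium: 328 - 8p = 5p - 10, so 338 = 13p and p* = 26, q* = 120.
Because the floor (32) lies above the market-clearing price, it is binding.
At p = 32: qd = 328 - 8·32 = 72 and qs = 5·32 - 10 = 150.
Producer surplus without the control is ½ · (26 - 2) · 120 = 1440.
With the floor, 72 units are sold at 32. The supply price at q = 72 is 16.4, so PS = ½ · [(32 - 2) + (32 - 16.4)] · 72 = 1641.6.
Change in producer surplus = 1641.6 - 1440 = 201.6.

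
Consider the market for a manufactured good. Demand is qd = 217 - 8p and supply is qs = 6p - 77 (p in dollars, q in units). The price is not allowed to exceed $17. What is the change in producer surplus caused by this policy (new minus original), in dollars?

Setting quantity demanded equal to quantity supplied, 217 - 8p = 6p - 77, gives p* = 21 and q* = 49.
Because the ceiling (17) lies below the market-clearing price, it is binding.
At p = 17: qd = 217 - 8·17 = 81 and qs = 6·17 - 77 = 25.
Producer surplus without the control is ½ · (21 - 77/6) · 49 = 2401/12.
With the ceiling, producers sell 25 units at 17, so PS = ½ · (17 - 77/6) · 25 = 625/12.
Change in producer surplus = 625/12 - 2401/12 = -148.

-148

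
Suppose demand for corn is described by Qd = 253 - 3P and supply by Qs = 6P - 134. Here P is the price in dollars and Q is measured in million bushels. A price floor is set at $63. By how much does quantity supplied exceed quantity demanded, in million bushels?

Equilibrium: 253 - 3P = 6P - 134, so 387 = 9P and P* = 43, Q* = 124.
The floor of 63 is above the equilibrium price 43, so it binds.
At P = 63: Qd = 253 - 3·63 = 64 and Qs = 6·63 - 134 = 244.
Surplus = Qs - Qd = 244 - 64 = 180.

180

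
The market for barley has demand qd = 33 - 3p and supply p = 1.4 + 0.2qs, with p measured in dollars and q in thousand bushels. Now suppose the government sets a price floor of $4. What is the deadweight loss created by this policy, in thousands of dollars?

0

Rearranging supply gives qs = 5p - 7. Equilibrium: 33 - 3p = 5p - 7, so 40 = 8p and p* = 5, q* = 18.
The floor of 4 is below the equilibrium price 5, so it is not binding; the market clears at p* = 5, q* = 18.
Since the control does not bind, no trades are prevented and deadweight loss is zero.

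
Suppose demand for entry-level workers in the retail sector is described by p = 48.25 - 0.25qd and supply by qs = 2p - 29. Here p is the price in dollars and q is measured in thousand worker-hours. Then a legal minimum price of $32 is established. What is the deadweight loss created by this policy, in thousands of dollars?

0

Rearranging demand gives qd = 193 - 4p. Without the control the market clears where 193 - 4p = 2p - 29, i.e. p* = 37 and q* = 45.
Since 32 is below p* = 37, the floor does not bind and the free-market outcome prevails.
Since the control does not bind, no trades are prevented and deadweight loss is zero.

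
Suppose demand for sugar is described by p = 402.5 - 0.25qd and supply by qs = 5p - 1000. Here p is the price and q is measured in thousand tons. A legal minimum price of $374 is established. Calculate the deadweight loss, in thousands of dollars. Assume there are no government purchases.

Rearranging demand gives qd = 1610 - 4p. In a free market, 1610 - 4p = 5p - 1000 gives the equilibrium p* = 290, q* = 450.
Because the floor (374) lies above the market-clearing price, it is binding.
At p = 374: qd = 1610 - 4·374 = 114 and qs = 5·374 - 1000 = 870.
Quantity traded falls to 114. At q = 114 the demand price is (1610 - 114)/4 = 374 and the supply price is (1000 + 114)/5 = 222.8.
Deadweight loss = ½ · (374 - 222.8) · (450 - 114) = ½ · 151.2 · 336 = 25401.6.

25401.6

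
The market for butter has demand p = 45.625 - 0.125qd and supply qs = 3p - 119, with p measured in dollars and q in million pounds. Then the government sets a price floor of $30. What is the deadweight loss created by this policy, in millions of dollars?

0

Rearranging demand gives qd = 365 - 8p. Setting quantity demanded equal to quantity supplied, 365 - 8p = 3p - 119, gives p* = 44 and q* = 13.
The floor of 30 is below the equilibrium price 44, so it is not binding; the market clears at p* = 44, q* = 13.
Since the control does not bind, no trades are prevented and deadweight loss is zero.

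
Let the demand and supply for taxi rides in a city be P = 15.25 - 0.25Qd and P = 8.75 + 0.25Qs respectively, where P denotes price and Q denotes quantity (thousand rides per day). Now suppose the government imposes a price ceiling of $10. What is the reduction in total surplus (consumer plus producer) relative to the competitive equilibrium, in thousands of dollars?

16

Rearranging demand gives Qd = 61 - 4P; rearranging supply gives Qs = 4P - 35. Setting quantity demanded equal to quantity supplied, 61 - 4P = 4P - 35, gives P* = 12 and Q* = 13.
Because the ceiling (10) lies below the market-clearing price, it is binding.
At P = 10: Qd = 61 - 4·10 = 21 and Qs = 4·10 - 35 = 5.
Quantity traded falls to 5. At Q = 5 the demand price is (61 - 5)/4 = 14 and the supply price is (35 + 5)/4 = 10.
Deadweight loss = ½ · (14 - 10) · (13 - 5) = ½ · 4 · 8 = 16.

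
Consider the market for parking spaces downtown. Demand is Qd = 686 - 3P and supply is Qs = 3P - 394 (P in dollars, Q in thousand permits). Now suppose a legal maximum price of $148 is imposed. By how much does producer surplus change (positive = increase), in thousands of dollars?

Setting quantity demanded equal to quantity supplied, 686 - 3P = 3P - 394, gives P* = 180 and Q* = 146.
Since 148 < 180, the ceiling is binding.
At P = 148: Qd = 686 - 3·148 = 242 and Qs = 3·148 - 394 = 50.
Producer surplus without the control is ½ · (180 - 394/3) · 146 = 10658/3.
With the ceiling, producers sell 50 units at 148, so PS = ½ · (148 - 394/3) · 50 = 1250/3.
Change in producer surplus = 1250/3 - 10658/3 = -3136.

-3136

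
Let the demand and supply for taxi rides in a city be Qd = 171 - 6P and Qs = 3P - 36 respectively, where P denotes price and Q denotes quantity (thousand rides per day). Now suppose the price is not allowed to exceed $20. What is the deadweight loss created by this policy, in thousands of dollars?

20.25

Equilibrium: 171 - 6P = 3P - 36, so 207 = 9P and P* = 23, Q* = 33.
Since 20 < 23, the ceiling is binding.
At P = 20: Qd = 171 - 6·20 = 51 and Qs = 3·20 - 36 = 24.
Quantity traded falls to 24. At Q = 24 the demand price is (171 - 24)/6 = 24.5 and the supply price is (36 + 24)/3 = 20.
Deadweight loss = ½ · (24.5 - 20) · (33 - 24) = ½ · 4.5 · 9 = 20.25.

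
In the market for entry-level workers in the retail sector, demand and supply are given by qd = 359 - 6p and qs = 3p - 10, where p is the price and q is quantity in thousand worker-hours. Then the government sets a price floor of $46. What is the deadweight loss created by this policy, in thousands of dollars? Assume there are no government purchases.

225

Equilibrium: 359 - 6p = 3p - 10, so 369 = 9p and p* = 41, q* = 113.
The floor of 46 is above the equilibrium price 41, so it binds.
At p = 46: qd = 359 - 6·46 = 83 and qs = 3·46 - 10 = 128.
Quantity traded falls to 83. At q = 83 the demand price is (359 - 83)/6 = 46 and the supply price is (10 + 83)/3 = 31.
Deadweight loss = ½ · (46 - 31) · (113 - 83) = ½ · 15 · 30 = 225.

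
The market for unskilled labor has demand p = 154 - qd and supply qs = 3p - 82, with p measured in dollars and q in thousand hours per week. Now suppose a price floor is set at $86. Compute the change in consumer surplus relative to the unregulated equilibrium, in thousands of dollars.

Rearranging demand gives qd = 154 - p. Setting quantity demanded equal to quantity supplied, 154 - p = 3p - 82, gives p* = 59 and q* = 95.
Because the floor (86) lies above the market-clearing price, it is binding.
At p = 86: qd = 154 - 86 = 68 and qs = 3·86 - 82 = 176.
Consumer surplus without the control is ½ · (154 - 59) · 95 = 4512.5.
With the floor, consumers buy 68 units at 86, so CS = ½ · (154 - 86) · 68 = 2312.
Change in consumer surplus = 2312 - 4512.5 = -2200.5.

-2200.5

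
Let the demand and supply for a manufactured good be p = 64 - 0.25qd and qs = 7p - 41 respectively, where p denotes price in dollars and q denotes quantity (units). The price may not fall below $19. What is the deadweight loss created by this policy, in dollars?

Rearranging demand gives qd = 256 - 4p. Equilibrium: 256 - 4p = 7p - 41, so 297 = 11p and p* = 27, q* = 148.
Since 19 is below p* = 27, the floor does not bind and the free-market outcome prevails.
Since the control does not bind, no trades are prevented and deadweight loss is zero.

0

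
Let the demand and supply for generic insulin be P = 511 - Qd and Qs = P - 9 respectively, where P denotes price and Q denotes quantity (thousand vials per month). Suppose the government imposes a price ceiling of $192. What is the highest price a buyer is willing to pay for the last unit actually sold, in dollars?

Rearranging demand gives Qd = 511 - P. Without the control the market clears where 511 - P = P - 9, i.e. P* = 260 and Q* = 251.
Because the ceiling (192) lies below the market-clearing price, it is binding.
At P = 192: Qd = 511 - 192 = 319 and Qs = 192 - 9 = 183.
Only 183 units reach the market. On the demand curve, the marginal buyer's willingness to pay at Q = 183 is (511 - 183) = 328.

328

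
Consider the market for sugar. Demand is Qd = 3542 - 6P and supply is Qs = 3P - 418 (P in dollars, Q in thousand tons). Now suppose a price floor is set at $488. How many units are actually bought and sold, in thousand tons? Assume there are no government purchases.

614

Setting quantity demanded equal to quantity supplied, 3542 - 6P = 3P - 418, gives P* = 440 and Q* = 902.
Since 488 > 440, the floor is binding.
At P = 488: Qd = 3542 - 6·488 = 614 and Qs = 3·488 - 418 = 1046.
The quantity actually transacted is the short side, demand: 614.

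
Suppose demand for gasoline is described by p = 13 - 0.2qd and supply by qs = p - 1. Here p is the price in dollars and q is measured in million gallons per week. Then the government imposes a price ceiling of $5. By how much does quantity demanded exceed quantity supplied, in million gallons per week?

Rearranging demand gives qd = 65 - 5p. Without the control the market clears where 65 - 5p = p - 1, i.e. p* = 11 and q* = 10.
The ceiling of 5 is below the equilibrium price 11, so it binds.
At p = 5: qd = 65 - 5·5 = 40 and qs = 5 - 1 = 4.
Shortage = qd - qs = 40 - 4 = 36.

36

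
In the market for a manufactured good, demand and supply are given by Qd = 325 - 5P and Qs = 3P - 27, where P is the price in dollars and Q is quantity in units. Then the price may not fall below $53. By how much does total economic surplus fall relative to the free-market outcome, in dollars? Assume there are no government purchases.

540

Equilibrium: 325 - 5P = 3P - 27, so 352 = 8P and P* = 44, Q* = 105.
Because the floor (53) lies above the market-clearing price, it is binding.
At P = 53: Qd = 325 - 5·53 = 60 and Qs = 3·53 - 27 = 132.
Quantity traded falls to 60. At Q = 60 the demand price is (325 - 60)/5 = 53 and the supply price is (27 + 60)/3 = 29.
Deadweight loss = ½ · (53 - 29) · (105 - 60) = ½ · 24 · 45 = 540.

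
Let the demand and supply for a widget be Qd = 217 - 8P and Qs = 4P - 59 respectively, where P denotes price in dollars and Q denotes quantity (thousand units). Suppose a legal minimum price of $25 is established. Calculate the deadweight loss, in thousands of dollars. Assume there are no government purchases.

Without the control the market clears where 217 - 8P = 4P - 59, i.e. P* = 23 and Q* = 33.
Since 25 > 23, the floor is binding.
At P = 25: Qd = 217 - 8·25 = 17 and Qs = 4·25 - 59 = 41.
Quantity traded falls to 17. At Q = 17 the demand price is (217 - 17)/8 = 25 and the supply price is (59 + 17)/4 = 19.
Deadweight loss = ½ · (25 - 19) · (33 - 17) = ½ · 6 · 16 = 48.

48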